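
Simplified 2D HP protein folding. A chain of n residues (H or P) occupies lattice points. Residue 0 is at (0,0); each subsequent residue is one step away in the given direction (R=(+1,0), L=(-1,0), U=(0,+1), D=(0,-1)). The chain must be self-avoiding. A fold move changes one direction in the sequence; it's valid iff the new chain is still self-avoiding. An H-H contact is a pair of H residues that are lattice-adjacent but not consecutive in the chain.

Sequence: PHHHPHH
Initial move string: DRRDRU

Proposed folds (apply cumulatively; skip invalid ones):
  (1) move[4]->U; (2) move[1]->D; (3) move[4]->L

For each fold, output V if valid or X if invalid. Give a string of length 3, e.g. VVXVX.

Answer: XVX

Derivation:
Initial: DRRDRU -> [(0, 0), (0, -1), (1, -1), (2, -1), (2, -2), (3, -2), (3, -1)]
Fold 1: move[4]->U => DRRDUU INVALID (collision), skipped
Fold 2: move[1]->D => DDRDRU VALID
Fold 3: move[4]->L => DDRDLU INVALID (collision), skipped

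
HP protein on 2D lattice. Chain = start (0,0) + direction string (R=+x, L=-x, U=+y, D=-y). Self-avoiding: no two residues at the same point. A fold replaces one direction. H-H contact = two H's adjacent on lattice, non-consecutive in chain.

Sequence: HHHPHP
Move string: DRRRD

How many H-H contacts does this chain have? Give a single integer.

Answer: 0

Derivation:
Positions: [(0, 0), (0, -1), (1, -1), (2, -1), (3, -1), (3, -2)]
No H-H contacts found.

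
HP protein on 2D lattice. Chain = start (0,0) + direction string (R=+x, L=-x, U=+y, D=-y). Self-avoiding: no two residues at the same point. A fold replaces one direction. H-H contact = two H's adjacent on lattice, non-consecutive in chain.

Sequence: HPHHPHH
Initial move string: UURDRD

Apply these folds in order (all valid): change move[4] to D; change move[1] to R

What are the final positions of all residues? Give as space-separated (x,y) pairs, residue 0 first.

Initial moves: UURDRD
Fold: move[4]->D => UURDDD (positions: [(0, 0), (0, 1), (0, 2), (1, 2), (1, 1), (1, 0), (1, -1)])
Fold: move[1]->R => URRDDD (positions: [(0, 0), (0, 1), (1, 1), (2, 1), (2, 0), (2, -1), (2, -2)])

Answer: (0,0) (0,1) (1,1) (2,1) (2,0) (2,-1) (2,-2)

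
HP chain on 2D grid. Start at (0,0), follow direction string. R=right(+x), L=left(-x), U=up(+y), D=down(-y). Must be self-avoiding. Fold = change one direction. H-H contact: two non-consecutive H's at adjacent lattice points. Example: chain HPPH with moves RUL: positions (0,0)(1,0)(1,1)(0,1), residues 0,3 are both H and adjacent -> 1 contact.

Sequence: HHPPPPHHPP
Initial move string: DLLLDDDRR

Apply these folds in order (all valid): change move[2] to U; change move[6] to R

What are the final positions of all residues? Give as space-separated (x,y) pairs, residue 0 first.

Initial moves: DLLLDDDRR
Fold: move[2]->U => DLULDDDRR (positions: [(0, 0), (0, -1), (-1, -1), (-1, 0), (-2, 0), (-2, -1), (-2, -2), (-2, -3), (-1, -3), (0, -3)])
Fold: move[6]->R => DLULDDRRR (positions: [(0, 0), (0, -1), (-1, -1), (-1, 0), (-2, 0), (-2, -1), (-2, -2), (-1, -2), (0, -2), (1, -2)])

Answer: (0,0) (0,-1) (-1,-1) (-1,0) (-2,0) (-2,-1) (-2,-2) (-1,-2) (0,-2) (1,-2)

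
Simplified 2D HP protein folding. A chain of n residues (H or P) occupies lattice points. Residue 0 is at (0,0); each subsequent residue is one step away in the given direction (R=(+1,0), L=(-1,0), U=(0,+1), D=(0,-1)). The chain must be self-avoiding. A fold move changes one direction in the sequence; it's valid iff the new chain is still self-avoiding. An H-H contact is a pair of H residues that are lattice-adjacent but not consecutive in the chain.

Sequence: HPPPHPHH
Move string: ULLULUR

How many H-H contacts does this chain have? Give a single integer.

Answer: 1

Derivation:
Positions: [(0, 0), (0, 1), (-1, 1), (-2, 1), (-2, 2), (-3, 2), (-3, 3), (-2, 3)]
H-H contact: residue 4 @(-2,2) - residue 7 @(-2, 3)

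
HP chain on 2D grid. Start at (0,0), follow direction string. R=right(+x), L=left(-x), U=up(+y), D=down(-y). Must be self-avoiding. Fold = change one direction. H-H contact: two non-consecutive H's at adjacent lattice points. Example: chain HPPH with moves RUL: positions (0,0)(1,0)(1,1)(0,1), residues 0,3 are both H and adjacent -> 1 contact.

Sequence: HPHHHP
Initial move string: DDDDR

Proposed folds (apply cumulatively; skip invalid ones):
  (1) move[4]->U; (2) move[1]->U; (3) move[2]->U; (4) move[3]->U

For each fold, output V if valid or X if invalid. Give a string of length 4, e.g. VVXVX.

Answer: XXXX

Derivation:
Initial: DDDDR -> [(0, 0), (0, -1), (0, -2), (0, -3), (0, -4), (1, -4)]
Fold 1: move[4]->U => DDDDU INVALID (collision), skipped
Fold 2: move[1]->U => DUDDR INVALID (collision), skipped
Fold 3: move[2]->U => DDUDR INVALID (collision), skipped
Fold 4: move[3]->U => DDDUR INVALID (collision), skipped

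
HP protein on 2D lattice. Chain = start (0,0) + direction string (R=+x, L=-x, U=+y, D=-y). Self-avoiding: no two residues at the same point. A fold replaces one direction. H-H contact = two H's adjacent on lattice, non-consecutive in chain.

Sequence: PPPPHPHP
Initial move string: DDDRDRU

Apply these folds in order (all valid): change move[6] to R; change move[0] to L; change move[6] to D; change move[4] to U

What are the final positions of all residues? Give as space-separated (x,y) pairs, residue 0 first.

Answer: (0,0) (-1,0) (-1,-1) (-1,-2) (0,-2) (0,-1) (1,-1) (1,-2)

Derivation:
Initial moves: DDDRDRU
Fold: move[6]->R => DDDRDRR (positions: [(0, 0), (0, -1), (0, -2), (0, -3), (1, -3), (1, -4), (2, -4), (3, -4)])
Fold: move[0]->L => LDDRDRR (positions: [(0, 0), (-1, 0), (-1, -1), (-1, -2), (0, -2), (0, -3), (1, -3), (2, -3)])
Fold: move[6]->D => LDDRDRD (positions: [(0, 0), (-1, 0), (-1, -1), (-1, -2), (0, -2), (0, -3), (1, -3), (1, -4)])
Fold: move[4]->U => LDDRURD (positions: [(0, 0), (-1, 0), (-1, -1), (-1, -2), (0, -2), (0, -1), (1, -1), (1, -2)])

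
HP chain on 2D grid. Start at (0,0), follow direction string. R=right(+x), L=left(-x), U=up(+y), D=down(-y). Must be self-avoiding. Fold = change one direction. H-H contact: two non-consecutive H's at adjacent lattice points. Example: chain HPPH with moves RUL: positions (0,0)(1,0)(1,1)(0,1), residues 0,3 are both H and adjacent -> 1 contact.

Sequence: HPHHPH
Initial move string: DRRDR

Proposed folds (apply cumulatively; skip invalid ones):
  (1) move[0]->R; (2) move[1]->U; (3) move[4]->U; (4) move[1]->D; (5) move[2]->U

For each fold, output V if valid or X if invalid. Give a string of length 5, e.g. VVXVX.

Initial: DRRDR -> [(0, 0), (0, -1), (1, -1), (2, -1), (2, -2), (3, -2)]
Fold 1: move[0]->R => RRRDR VALID
Fold 2: move[1]->U => RURDR VALID
Fold 3: move[4]->U => RURDU INVALID (collision), skipped
Fold 4: move[1]->D => RDRDR VALID
Fold 5: move[2]->U => RDUDR INVALID (collision), skipped

Answer: VVXVX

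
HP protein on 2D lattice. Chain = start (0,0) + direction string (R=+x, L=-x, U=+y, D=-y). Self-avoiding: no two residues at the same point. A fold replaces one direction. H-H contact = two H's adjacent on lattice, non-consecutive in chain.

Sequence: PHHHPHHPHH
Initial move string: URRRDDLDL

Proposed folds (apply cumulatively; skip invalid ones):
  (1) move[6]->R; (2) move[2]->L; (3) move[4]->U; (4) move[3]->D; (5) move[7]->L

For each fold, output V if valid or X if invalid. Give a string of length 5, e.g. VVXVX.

Answer: VXXVX

Derivation:
Initial: URRRDDLDL -> [(0, 0), (0, 1), (1, 1), (2, 1), (3, 1), (3, 0), (3, -1), (2, -1), (2, -2), (1, -2)]
Fold 1: move[6]->R => URRRDDRDL VALID
Fold 2: move[2]->L => URLRDDRDL INVALID (collision), skipped
Fold 3: move[4]->U => URRRUDRDL INVALID (collision), skipped
Fold 4: move[3]->D => URRDDDRDL VALID
Fold 5: move[7]->L => URRDDDRLL INVALID (collision), skipped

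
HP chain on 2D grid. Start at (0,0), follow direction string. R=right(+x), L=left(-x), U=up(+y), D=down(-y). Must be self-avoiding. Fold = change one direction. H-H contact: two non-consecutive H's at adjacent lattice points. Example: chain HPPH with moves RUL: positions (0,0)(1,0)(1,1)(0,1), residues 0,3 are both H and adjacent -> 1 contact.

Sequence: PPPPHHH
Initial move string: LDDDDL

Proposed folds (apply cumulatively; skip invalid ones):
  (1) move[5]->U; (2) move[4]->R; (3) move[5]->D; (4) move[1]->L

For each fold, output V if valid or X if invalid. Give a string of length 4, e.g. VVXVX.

Initial: LDDDDL -> [(0, 0), (-1, 0), (-1, -1), (-1, -2), (-1, -3), (-1, -4), (-2, -4)]
Fold 1: move[5]->U => LDDDDU INVALID (collision), skipped
Fold 2: move[4]->R => LDDDRL INVALID (collision), skipped
Fold 3: move[5]->D => LDDDDD VALID
Fold 4: move[1]->L => LLDDDD VALID

Answer: XXVV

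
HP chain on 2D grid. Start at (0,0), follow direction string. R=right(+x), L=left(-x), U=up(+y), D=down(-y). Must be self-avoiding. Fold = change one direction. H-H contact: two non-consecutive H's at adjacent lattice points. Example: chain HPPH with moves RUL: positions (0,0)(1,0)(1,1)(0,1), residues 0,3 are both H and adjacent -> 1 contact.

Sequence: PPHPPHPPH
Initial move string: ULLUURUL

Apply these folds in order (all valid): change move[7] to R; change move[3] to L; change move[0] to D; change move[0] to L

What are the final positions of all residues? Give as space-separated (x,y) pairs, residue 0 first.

Initial moves: ULLUURUL
Fold: move[7]->R => ULLUURUR (positions: [(0, 0), (0, 1), (-1, 1), (-2, 1), (-2, 2), (-2, 3), (-1, 3), (-1, 4), (0, 4)])
Fold: move[3]->L => ULLLURUR (positions: [(0, 0), (0, 1), (-1, 1), (-2, 1), (-3, 1), (-3, 2), (-2, 2), (-2, 3), (-1, 3)])
Fold: move[0]->D => DLLLURUR (positions: [(0, 0), (0, -1), (-1, -1), (-2, -1), (-3, -1), (-3, 0), (-2, 0), (-2, 1), (-1, 1)])
Fold: move[0]->L => LLLLURUR (positions: [(0, 0), (-1, 0), (-2, 0), (-3, 0), (-4, 0), (-4, 1), (-3, 1), (-3, 2), (-2, 2)])

Answer: (0,0) (-1,0) (-2,0) (-3,0) (-4,0) (-4,1) (-3,1) (-3,2) (-2,2)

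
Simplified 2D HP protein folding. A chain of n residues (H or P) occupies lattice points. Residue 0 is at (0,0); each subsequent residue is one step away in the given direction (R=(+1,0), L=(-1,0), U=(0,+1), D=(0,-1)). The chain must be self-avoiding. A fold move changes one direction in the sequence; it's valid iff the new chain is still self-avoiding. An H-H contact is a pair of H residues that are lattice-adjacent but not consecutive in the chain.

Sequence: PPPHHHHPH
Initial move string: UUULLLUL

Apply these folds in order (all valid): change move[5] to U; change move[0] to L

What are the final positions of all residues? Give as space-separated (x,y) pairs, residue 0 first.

Answer: (0,0) (-1,0) (-1,1) (-1,2) (-2,2) (-3,2) (-3,3) (-3,4) (-4,4)

Derivation:
Initial moves: UUULLLUL
Fold: move[5]->U => UUULLUUL (positions: [(0, 0), (0, 1), (0, 2), (0, 3), (-1, 3), (-2, 3), (-2, 4), (-2, 5), (-3, 5)])
Fold: move[0]->L => LUULLUUL (positions: [(0, 0), (-1, 0), (-1, 1), (-1, 2), (-2, 2), (-3, 2), (-3, 3), (-3, 4), (-4, 4)])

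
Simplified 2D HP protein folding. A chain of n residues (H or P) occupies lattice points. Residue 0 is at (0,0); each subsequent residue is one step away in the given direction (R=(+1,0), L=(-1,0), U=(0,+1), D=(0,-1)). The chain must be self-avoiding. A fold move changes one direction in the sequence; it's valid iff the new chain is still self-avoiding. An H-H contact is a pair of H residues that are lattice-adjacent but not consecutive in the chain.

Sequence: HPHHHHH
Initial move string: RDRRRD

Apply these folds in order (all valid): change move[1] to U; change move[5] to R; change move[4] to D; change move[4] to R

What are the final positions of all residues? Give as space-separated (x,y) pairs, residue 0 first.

Initial moves: RDRRRD
Fold: move[1]->U => RURRRD (positions: [(0, 0), (1, 0), (1, 1), (2, 1), (3, 1), (4, 1), (4, 0)])
Fold: move[5]->R => RURRRR (positions: [(0, 0), (1, 0), (1, 1), (2, 1), (3, 1), (4, 1), (5, 1)])
Fold: move[4]->D => RURRDR (positions: [(0, 0), (1, 0), (1, 1), (2, 1), (3, 1), (3, 0), (4, 0)])
Fold: move[4]->R => RURRRR (positions: [(0, 0), (1, 0), (1, 1), (2, 1), (3, 1), (4, 1), (5, 1)])

Answer: (0,0) (1,0) (1,1) (2,1) (3,1) (4,1) (5,1)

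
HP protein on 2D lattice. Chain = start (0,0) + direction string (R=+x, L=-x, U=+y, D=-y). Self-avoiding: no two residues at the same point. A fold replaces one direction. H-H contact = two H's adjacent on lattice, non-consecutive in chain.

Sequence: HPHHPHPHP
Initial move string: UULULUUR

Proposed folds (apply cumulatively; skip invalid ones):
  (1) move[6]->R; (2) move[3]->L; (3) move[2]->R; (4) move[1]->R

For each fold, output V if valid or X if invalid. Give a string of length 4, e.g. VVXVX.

Initial: UULULUUR -> [(0, 0), (0, 1), (0, 2), (-1, 2), (-1, 3), (-2, 3), (-2, 4), (-2, 5), (-1, 5)]
Fold 1: move[6]->R => UULULURR VALID
Fold 2: move[3]->L => UULLLURR VALID
Fold 3: move[2]->R => UURLLURR INVALID (collision), skipped
Fold 4: move[1]->R => URLLLURR INVALID (collision), skipped

Answer: VVXX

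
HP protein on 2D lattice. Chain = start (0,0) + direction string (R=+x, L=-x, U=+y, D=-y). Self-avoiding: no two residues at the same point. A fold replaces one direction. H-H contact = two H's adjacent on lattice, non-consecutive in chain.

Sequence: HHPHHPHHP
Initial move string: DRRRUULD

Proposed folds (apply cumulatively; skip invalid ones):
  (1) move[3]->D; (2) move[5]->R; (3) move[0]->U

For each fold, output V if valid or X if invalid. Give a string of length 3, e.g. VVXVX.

Answer: XXV

Derivation:
Initial: DRRRUULD -> [(0, 0), (0, -1), (1, -1), (2, -1), (3, -1), (3, 0), (3, 1), (2, 1), (2, 0)]
Fold 1: move[3]->D => DRRDUULD INVALID (collision), skipped
Fold 2: move[5]->R => DRRRURLD INVALID (collision), skipped
Fold 3: move[0]->U => URRRUULD VALID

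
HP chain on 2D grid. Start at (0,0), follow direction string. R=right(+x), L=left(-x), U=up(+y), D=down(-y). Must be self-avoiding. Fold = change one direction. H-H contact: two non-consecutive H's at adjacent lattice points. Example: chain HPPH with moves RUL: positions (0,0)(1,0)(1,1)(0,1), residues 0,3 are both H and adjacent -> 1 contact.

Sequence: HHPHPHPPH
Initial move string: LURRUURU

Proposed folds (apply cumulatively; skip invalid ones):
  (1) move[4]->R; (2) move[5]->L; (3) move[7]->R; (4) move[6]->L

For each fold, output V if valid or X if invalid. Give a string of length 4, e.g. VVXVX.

Initial: LURRUURU -> [(0, 0), (-1, 0), (-1, 1), (0, 1), (1, 1), (1, 2), (1, 3), (2, 3), (2, 4)]
Fold 1: move[4]->R => LURRRURU VALID
Fold 2: move[5]->L => LURRRLRU INVALID (collision), skipped
Fold 3: move[7]->R => LURRRURR VALID
Fold 4: move[6]->L => LURRRULR INVALID (collision), skipped

Answer: VXVX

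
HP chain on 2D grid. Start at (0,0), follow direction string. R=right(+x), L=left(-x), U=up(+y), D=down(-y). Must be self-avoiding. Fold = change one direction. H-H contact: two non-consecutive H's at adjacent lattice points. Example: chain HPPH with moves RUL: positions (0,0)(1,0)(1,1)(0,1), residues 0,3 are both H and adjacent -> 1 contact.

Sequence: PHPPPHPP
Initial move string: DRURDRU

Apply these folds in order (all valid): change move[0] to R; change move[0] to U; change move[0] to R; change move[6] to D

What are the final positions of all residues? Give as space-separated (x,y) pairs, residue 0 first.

Initial moves: DRURDRU
Fold: move[0]->R => RRURDRU (positions: [(0, 0), (1, 0), (2, 0), (2, 1), (3, 1), (3, 0), (4, 0), (4, 1)])
Fold: move[0]->U => URURDRU (positions: [(0, 0), (0, 1), (1, 1), (1, 2), (2, 2), (2, 1), (3, 1), (3, 2)])
Fold: move[0]->R => RRURDRU (positions: [(0, 0), (1, 0), (2, 0), (2, 1), (3, 1), (3, 0), (4, 0), (4, 1)])
Fold: move[6]->D => RRURDRD (positions: [(0, 0), (1, 0), (2, 0), (2, 1), (3, 1), (3, 0), (4, 0), (4, -1)])

Answer: (0,0) (1,0) (2,0) (2,1) (3,1) (3,0) (4,0) (4,-1)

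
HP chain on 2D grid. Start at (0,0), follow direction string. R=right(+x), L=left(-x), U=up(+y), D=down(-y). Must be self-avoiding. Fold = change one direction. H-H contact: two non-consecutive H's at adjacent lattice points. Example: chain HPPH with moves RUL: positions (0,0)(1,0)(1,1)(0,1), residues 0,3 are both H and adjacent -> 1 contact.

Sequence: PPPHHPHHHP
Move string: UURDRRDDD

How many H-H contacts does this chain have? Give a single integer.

Positions: [(0, 0), (0, 1), (0, 2), (1, 2), (1, 1), (2, 1), (3, 1), (3, 0), (3, -1), (3, -2)]
No H-H contacts found.

Answer: 0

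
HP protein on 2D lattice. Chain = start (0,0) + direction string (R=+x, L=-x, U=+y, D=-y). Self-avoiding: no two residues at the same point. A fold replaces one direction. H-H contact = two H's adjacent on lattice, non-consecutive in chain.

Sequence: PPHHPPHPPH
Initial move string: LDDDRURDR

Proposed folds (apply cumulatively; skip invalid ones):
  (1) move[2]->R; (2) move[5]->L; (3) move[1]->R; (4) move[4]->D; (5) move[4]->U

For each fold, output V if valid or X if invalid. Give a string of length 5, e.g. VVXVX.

Initial: LDDDRURDR -> [(0, 0), (-1, 0), (-1, -1), (-1, -2), (-1, -3), (0, -3), (0, -2), (1, -2), (1, -3), (2, -3)]
Fold 1: move[2]->R => LDRDRURDR VALID
Fold 2: move[5]->L => LDRDRLRDR INVALID (collision), skipped
Fold 3: move[1]->R => LRRDRURDR INVALID (collision), skipped
Fold 4: move[4]->D => LDRDDURDR INVALID (collision), skipped
Fold 5: move[4]->U => LDRDUURDR INVALID (collision), skipped

Answer: VXXXX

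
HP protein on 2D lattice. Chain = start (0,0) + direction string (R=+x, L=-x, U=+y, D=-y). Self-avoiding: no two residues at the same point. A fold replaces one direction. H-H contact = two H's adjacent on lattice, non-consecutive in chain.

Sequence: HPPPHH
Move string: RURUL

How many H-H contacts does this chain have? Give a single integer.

Answer: 0

Derivation:
Positions: [(0, 0), (1, 0), (1, 1), (2, 1), (2, 2), (1, 2)]
No H-H contacts found.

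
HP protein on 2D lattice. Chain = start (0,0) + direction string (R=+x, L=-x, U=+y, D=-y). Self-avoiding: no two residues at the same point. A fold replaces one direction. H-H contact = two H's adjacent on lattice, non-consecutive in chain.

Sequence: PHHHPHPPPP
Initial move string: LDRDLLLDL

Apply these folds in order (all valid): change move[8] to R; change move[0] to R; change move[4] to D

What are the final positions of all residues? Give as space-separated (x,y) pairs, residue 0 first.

Answer: (0,0) (1,0) (1,-1) (2,-1) (2,-2) (2,-3) (1,-3) (0,-3) (0,-4) (1,-4)

Derivation:
Initial moves: LDRDLLLDL
Fold: move[8]->R => LDRDLLLDR (positions: [(0, 0), (-1, 0), (-1, -1), (0, -1), (0, -2), (-1, -2), (-2, -2), (-3, -2), (-3, -3), (-2, -3)])
Fold: move[0]->R => RDRDLLLDR (positions: [(0, 0), (1, 0), (1, -1), (2, -1), (2, -2), (1, -2), (0, -2), (-1, -2), (-1, -3), (0, -3)])
Fold: move[4]->D => RDRDDLLDR (positions: [(0, 0), (1, 0), (1, -1), (2, -1), (2, -2), (2, -3), (1, -3), (0, -3), (0, -4), (1, -4)])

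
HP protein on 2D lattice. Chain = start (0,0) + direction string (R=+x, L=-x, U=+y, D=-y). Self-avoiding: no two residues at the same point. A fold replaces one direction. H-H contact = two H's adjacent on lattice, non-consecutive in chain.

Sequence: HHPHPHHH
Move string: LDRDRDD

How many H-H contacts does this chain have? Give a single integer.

Answer: 1

Derivation:
Positions: [(0, 0), (-1, 0), (-1, -1), (0, -1), (0, -2), (1, -2), (1, -3), (1, -4)]
H-H contact: residue 0 @(0,0) - residue 3 @(0, -1)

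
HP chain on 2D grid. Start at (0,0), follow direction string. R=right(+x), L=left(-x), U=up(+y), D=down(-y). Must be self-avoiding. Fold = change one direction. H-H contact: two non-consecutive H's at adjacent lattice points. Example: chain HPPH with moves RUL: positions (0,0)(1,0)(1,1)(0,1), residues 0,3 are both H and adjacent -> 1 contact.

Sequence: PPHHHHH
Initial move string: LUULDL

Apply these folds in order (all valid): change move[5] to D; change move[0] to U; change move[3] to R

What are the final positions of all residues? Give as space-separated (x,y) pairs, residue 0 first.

Initial moves: LUULDL
Fold: move[5]->D => LUULDD (positions: [(0, 0), (-1, 0), (-1, 1), (-1, 2), (-2, 2), (-2, 1), (-2, 0)])
Fold: move[0]->U => UUULDD (positions: [(0, 0), (0, 1), (0, 2), (0, 3), (-1, 3), (-1, 2), (-1, 1)])
Fold: move[3]->R => UUURDD (positions: [(0, 0), (0, 1), (0, 2), (0, 3), (1, 3), (1, 2), (1, 1)])

Answer: (0,0) (0,1) (0,2) (0,3) (1,3) (1,2) (1,1)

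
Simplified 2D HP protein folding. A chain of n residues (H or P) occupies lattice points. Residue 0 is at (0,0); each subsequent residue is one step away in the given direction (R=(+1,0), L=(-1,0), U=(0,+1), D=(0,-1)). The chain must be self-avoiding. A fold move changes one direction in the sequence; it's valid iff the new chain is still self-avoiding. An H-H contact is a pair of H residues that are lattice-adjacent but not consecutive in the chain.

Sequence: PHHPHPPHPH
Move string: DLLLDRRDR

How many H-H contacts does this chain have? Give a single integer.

Positions: [(0, 0), (0, -1), (-1, -1), (-2, -1), (-3, -1), (-3, -2), (-2, -2), (-1, -2), (-1, -3), (0, -3)]
H-H contact: residue 2 @(-1,-1) - residue 7 @(-1, -2)

Answer: 1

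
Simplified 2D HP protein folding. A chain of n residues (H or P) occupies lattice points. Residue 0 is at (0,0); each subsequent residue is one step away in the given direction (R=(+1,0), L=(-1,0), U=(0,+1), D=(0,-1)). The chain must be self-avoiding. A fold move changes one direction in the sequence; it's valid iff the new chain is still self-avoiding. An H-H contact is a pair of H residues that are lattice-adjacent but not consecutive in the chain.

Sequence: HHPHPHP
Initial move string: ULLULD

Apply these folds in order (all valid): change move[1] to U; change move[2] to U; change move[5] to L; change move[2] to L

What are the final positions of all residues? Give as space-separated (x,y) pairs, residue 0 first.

Answer: (0,0) (0,1) (0,2) (-1,2) (-1,3) (-2,3) (-3,3)

Derivation:
Initial moves: ULLULD
Fold: move[1]->U => UULULD (positions: [(0, 0), (0, 1), (0, 2), (-1, 2), (-1, 3), (-2, 3), (-2, 2)])
Fold: move[2]->U => UUUULD (positions: [(0, 0), (0, 1), (0, 2), (0, 3), (0, 4), (-1, 4), (-1, 3)])
Fold: move[5]->L => UUUULL (positions: [(0, 0), (0, 1), (0, 2), (0, 3), (0, 4), (-1, 4), (-2, 4)])
Fold: move[2]->L => UULULL (positions: [(0, 0), (0, 1), (0, 2), (-1, 2), (-1, 3), (-2, 3), (-3, 3)])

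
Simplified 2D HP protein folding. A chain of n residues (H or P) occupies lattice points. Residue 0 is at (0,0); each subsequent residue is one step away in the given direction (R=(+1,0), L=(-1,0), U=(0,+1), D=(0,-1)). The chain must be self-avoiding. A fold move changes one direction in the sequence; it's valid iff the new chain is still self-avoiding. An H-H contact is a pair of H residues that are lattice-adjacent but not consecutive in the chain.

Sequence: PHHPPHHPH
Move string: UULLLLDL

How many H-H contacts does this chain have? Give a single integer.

Answer: 0

Derivation:
Positions: [(0, 0), (0, 1), (0, 2), (-1, 2), (-2, 2), (-3, 2), (-4, 2), (-4, 1), (-5, 1)]
No H-H contacts found.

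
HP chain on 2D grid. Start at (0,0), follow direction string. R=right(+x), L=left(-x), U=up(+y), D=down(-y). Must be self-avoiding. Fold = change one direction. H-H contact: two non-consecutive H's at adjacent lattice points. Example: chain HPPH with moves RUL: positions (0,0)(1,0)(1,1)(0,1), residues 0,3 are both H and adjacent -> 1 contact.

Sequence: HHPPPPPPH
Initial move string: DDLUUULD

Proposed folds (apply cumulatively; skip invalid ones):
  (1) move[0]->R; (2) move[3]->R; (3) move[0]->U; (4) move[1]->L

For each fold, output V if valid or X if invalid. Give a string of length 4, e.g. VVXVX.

Answer: XXXV

Derivation:
Initial: DDLUUULD -> [(0, 0), (0, -1), (0, -2), (-1, -2), (-1, -1), (-1, 0), (-1, 1), (-2, 1), (-2, 0)]
Fold 1: move[0]->R => RDLUUULD INVALID (collision), skipped
Fold 2: move[3]->R => DDLRUULD INVALID (collision), skipped
Fold 3: move[0]->U => UDLUUULD INVALID (collision), skipped
Fold 4: move[1]->L => DLLUUULD VALID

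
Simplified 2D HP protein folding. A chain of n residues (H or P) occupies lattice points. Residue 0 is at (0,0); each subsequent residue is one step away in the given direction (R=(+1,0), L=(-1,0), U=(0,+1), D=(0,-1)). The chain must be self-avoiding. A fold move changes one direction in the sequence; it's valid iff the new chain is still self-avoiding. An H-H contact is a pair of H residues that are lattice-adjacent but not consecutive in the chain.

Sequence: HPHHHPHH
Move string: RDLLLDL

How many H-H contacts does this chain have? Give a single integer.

Answer: 1

Derivation:
Positions: [(0, 0), (1, 0), (1, -1), (0, -1), (-1, -1), (-2, -1), (-2, -2), (-3, -2)]
H-H contact: residue 0 @(0,0) - residue 3 @(0, -1)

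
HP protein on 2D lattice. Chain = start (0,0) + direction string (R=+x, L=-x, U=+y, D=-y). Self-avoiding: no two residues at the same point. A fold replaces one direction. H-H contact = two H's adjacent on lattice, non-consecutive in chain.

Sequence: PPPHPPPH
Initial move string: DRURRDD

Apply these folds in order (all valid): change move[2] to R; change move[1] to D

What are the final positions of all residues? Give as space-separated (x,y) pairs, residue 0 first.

Initial moves: DRURRDD
Fold: move[2]->R => DRRRRDD (positions: [(0, 0), (0, -1), (1, -1), (2, -1), (3, -1), (4, -1), (4, -2), (4, -3)])
Fold: move[1]->D => DDRRRDD (positions: [(0, 0), (0, -1), (0, -2), (1, -2), (2, -2), (3, -2), (3, -3), (3, -4)])

Answer: (0,0) (0,-1) (0,-2) (1,-2) (2,-2) (3,-2) (3,-3) (3,-4)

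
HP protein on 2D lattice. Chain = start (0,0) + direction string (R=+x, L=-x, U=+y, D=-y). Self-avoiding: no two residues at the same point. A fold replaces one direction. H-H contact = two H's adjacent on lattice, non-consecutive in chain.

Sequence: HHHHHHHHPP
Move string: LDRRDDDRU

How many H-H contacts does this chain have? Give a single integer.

Positions: [(0, 0), (-1, 0), (-1, -1), (0, -1), (1, -1), (1, -2), (1, -3), (1, -4), (2, -4), (2, -3)]
H-H contact: residue 0 @(0,0) - residue 3 @(0, -1)

Answer: 1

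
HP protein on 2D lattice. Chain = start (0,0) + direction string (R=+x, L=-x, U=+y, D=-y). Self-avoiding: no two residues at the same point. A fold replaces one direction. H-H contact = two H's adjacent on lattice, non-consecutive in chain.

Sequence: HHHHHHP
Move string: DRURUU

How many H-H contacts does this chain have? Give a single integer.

Answer: 1

Derivation:
Positions: [(0, 0), (0, -1), (1, -1), (1, 0), (2, 0), (2, 1), (2, 2)]
H-H contact: residue 0 @(0,0) - residue 3 @(1, 0)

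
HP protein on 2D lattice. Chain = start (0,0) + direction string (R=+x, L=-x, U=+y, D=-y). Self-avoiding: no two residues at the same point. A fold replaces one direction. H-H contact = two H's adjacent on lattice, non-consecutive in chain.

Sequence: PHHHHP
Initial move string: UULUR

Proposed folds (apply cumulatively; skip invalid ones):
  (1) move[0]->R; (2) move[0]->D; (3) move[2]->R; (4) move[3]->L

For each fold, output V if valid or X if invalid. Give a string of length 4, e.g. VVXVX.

Answer: VXVX

Derivation:
Initial: UULUR -> [(0, 0), (0, 1), (0, 2), (-1, 2), (-1, 3), (0, 3)]
Fold 1: move[0]->R => RULUR VALID
Fold 2: move[0]->D => DULUR INVALID (collision), skipped
Fold 3: move[2]->R => RURUR VALID
Fold 4: move[3]->L => RURLR INVALID (collision), skipped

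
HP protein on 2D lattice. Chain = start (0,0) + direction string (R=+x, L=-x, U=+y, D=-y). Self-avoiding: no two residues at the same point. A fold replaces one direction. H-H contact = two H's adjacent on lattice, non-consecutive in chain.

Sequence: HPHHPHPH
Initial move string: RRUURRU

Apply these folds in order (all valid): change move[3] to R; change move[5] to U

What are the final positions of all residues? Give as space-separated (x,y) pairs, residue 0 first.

Initial moves: RRUURRU
Fold: move[3]->R => RRURRRU (positions: [(0, 0), (1, 0), (2, 0), (2, 1), (3, 1), (4, 1), (5, 1), (5, 2)])
Fold: move[5]->U => RRURRUU (positions: [(0, 0), (1, 0), (2, 0), (2, 1), (3, 1), (4, 1), (4, 2), (4, 3)])

Answer: (0,0) (1,0) (2,0) (2,1) (3,1) (4,1) (4,2) (4,3)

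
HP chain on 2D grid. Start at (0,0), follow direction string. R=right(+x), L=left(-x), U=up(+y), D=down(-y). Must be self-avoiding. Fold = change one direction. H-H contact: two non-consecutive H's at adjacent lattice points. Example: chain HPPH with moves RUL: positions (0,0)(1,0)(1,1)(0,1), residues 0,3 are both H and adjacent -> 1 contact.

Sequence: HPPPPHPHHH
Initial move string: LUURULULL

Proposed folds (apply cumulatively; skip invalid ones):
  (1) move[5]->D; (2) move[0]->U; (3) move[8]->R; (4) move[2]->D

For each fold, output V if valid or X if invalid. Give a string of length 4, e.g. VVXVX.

Initial: LUURULULL -> [(0, 0), (-1, 0), (-1, 1), (-1, 2), (0, 2), (0, 3), (-1, 3), (-1, 4), (-2, 4), (-3, 4)]
Fold 1: move[5]->D => LUURUDULL INVALID (collision), skipped
Fold 2: move[0]->U => UUURULULL VALID
Fold 3: move[8]->R => UUURULULR INVALID (collision), skipped
Fold 4: move[2]->D => UUDRULULL INVALID (collision), skipped

Answer: XVXX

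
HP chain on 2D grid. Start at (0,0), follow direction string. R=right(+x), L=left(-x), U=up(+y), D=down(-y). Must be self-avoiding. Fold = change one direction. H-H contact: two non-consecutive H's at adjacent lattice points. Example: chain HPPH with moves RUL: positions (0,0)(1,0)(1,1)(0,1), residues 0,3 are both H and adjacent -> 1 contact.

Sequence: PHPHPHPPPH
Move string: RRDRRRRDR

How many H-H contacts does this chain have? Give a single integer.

Positions: [(0, 0), (1, 0), (2, 0), (2, -1), (3, -1), (4, -1), (5, -1), (6, -1), (6, -2), (7, -2)]
No H-H contacts found.

Answer: 0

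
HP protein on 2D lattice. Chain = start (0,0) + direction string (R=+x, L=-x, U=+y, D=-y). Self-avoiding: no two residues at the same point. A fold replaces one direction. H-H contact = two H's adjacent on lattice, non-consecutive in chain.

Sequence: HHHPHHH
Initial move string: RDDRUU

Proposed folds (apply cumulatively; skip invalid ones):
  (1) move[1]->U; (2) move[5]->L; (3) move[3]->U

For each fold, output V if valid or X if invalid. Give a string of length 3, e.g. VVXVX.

Initial: RDDRUU -> [(0, 0), (1, 0), (1, -1), (1, -2), (2, -2), (2, -1), (2, 0)]
Fold 1: move[1]->U => RUDRUU INVALID (collision), skipped
Fold 2: move[5]->L => RDDRUL INVALID (collision), skipped
Fold 3: move[3]->U => RDDUUU INVALID (collision), skipped

Answer: XXX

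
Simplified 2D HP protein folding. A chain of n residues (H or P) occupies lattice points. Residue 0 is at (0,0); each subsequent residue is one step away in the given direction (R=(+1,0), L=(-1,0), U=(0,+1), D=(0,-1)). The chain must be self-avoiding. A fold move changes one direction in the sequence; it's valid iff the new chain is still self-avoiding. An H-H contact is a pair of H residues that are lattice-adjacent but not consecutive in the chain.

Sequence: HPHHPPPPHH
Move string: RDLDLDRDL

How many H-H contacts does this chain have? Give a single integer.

Answer: 1

Derivation:
Positions: [(0, 0), (1, 0), (1, -1), (0, -1), (0, -2), (-1, -2), (-1, -3), (0, -3), (0, -4), (-1, -4)]
H-H contact: residue 0 @(0,0) - residue 3 @(0, -1)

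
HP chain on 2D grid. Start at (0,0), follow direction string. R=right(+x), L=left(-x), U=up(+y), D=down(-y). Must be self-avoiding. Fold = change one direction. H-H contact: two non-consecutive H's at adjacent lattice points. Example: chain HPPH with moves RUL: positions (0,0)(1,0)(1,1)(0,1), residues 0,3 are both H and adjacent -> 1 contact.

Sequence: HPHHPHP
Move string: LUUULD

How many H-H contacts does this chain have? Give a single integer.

Answer: 0

Derivation:
Positions: [(0, 0), (-1, 0), (-1, 1), (-1, 2), (-1, 3), (-2, 3), (-2, 2)]
No H-H contacts found.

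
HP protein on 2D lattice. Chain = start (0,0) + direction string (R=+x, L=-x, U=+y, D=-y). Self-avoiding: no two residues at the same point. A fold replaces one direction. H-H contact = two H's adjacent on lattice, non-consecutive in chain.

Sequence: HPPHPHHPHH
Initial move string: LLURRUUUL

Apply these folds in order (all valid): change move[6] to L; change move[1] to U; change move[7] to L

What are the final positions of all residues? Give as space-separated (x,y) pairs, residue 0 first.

Initial moves: LLURRUUUL
Fold: move[6]->L => LLURRULUL (positions: [(0, 0), (-1, 0), (-2, 0), (-2, 1), (-1, 1), (0, 1), (0, 2), (-1, 2), (-1, 3), (-2, 3)])
Fold: move[1]->U => LUURRULUL (positions: [(0, 0), (-1, 0), (-1, 1), (-1, 2), (0, 2), (1, 2), (1, 3), (0, 3), (0, 4), (-1, 4)])
Fold: move[7]->L => LUURRULLL (positions: [(0, 0), (-1, 0), (-1, 1), (-1, 2), (0, 2), (1, 2), (1, 3), (0, 3), (-1, 3), (-2, 3)])

Answer: (0,0) (-1,0) (-1,1) (-1,2) (0,2) (1,2) (1,3) (0,3) (-1,3) (-2,3)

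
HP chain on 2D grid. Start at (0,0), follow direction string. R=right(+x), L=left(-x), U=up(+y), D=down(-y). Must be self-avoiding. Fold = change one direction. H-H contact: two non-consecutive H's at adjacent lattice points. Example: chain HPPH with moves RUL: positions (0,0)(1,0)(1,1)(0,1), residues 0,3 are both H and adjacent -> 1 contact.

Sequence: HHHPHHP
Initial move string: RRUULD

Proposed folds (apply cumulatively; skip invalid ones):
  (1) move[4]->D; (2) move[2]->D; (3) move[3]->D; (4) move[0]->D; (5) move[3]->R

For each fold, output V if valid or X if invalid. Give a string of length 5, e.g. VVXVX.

Answer: XXXXX

Derivation:
Initial: RRUULD -> [(0, 0), (1, 0), (2, 0), (2, 1), (2, 2), (1, 2), (1, 1)]
Fold 1: move[4]->D => RRUUDD INVALID (collision), skipped
Fold 2: move[2]->D => RRDULD INVALID (collision), skipped
Fold 3: move[3]->D => RRUDLD INVALID (collision), skipped
Fold 4: move[0]->D => DRUULD INVALID (collision), skipped
Fold 5: move[3]->R => RRURLD INVALID (collision), skipped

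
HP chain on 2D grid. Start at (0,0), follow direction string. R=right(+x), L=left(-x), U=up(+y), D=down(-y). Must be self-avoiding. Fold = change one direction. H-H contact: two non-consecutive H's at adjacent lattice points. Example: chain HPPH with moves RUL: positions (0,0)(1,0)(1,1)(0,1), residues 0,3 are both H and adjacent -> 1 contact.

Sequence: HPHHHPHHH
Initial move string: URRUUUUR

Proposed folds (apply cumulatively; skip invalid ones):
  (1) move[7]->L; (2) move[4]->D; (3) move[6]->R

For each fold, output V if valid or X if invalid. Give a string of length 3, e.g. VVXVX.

Initial: URRUUUUR -> [(0, 0), (0, 1), (1, 1), (2, 1), (2, 2), (2, 3), (2, 4), (2, 5), (3, 5)]
Fold 1: move[7]->L => URRUUUUL VALID
Fold 2: move[4]->D => URRUDUUL INVALID (collision), skipped
Fold 3: move[6]->R => URRUUURL INVALID (collision), skipped

Answer: VXX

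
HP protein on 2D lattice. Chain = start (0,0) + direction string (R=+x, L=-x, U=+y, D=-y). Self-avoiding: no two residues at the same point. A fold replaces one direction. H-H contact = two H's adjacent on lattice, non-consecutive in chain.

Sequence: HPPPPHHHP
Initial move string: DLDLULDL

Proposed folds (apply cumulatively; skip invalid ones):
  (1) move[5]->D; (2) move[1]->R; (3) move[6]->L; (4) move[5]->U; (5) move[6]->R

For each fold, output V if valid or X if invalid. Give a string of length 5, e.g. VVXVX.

Initial: DLDLULDL -> [(0, 0), (0, -1), (-1, -1), (-1, -2), (-2, -2), (-2, -1), (-3, -1), (-3, -2), (-4, -2)]
Fold 1: move[5]->D => DLDLUDDL INVALID (collision), skipped
Fold 2: move[1]->R => DRDLULDL INVALID (collision), skipped
Fold 3: move[6]->L => DLDLULLL VALID
Fold 4: move[5]->U => DLDLUULL VALID
Fold 5: move[6]->R => DLDLUURL INVALID (collision), skipped

Answer: XXVVX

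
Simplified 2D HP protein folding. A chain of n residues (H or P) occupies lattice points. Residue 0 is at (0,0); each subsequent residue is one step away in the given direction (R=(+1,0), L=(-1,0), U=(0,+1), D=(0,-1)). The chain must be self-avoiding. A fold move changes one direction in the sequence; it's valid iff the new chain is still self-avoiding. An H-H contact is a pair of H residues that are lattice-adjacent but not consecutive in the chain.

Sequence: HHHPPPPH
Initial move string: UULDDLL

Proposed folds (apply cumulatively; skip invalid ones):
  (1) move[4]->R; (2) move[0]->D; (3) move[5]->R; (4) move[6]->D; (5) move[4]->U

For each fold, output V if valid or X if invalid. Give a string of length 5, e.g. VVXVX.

Answer: XXXVX

Derivation:
Initial: UULDDLL -> [(0, 0), (0, 1), (0, 2), (-1, 2), (-1, 1), (-1, 0), (-2, 0), (-3, 0)]
Fold 1: move[4]->R => UULDRLL INVALID (collision), skipped
Fold 2: move[0]->D => DULDDLL INVALID (collision), skipped
Fold 3: move[5]->R => UULDDRL INVALID (collision), skipped
Fold 4: move[6]->D => UULDDLD VALID
Fold 5: move[4]->U => UULDULD INVALID (collision), skipped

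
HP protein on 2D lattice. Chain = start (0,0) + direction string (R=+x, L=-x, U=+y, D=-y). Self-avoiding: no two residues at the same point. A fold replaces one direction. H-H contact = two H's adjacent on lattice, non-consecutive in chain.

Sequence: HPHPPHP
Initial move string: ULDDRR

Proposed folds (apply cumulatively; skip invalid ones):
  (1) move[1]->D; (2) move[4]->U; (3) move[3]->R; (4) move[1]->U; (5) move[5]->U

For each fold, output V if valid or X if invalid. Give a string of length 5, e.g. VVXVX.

Initial: ULDDRR -> [(0, 0), (0, 1), (-1, 1), (-1, 0), (-1, -1), (0, -1), (1, -1)]
Fold 1: move[1]->D => UDDDRR INVALID (collision), skipped
Fold 2: move[4]->U => ULDDUR INVALID (collision), skipped
Fold 3: move[3]->R => ULDRRR INVALID (collision), skipped
Fold 4: move[1]->U => UUDDRR INVALID (collision), skipped
Fold 5: move[5]->U => ULDDRU INVALID (collision), skipped

Answer: XXXXX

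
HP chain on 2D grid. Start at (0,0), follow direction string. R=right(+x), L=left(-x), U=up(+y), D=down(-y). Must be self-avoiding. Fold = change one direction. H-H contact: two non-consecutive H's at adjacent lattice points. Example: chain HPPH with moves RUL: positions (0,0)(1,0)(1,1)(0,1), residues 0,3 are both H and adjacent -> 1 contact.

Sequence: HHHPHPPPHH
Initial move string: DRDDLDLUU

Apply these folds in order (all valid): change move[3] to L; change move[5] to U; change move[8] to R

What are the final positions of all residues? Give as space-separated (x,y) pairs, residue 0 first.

Initial moves: DRDDLDLUU
Fold: move[3]->L => DRDLLDLUU (positions: [(0, 0), (0, -1), (1, -1), (1, -2), (0, -2), (-1, -2), (-1, -3), (-2, -3), (-2, -2), (-2, -1)])
Fold: move[5]->U => DRDLLULUU (positions: [(0, 0), (0, -1), (1, -1), (1, -2), (0, -2), (-1, -2), (-1, -1), (-2, -1), (-2, 0), (-2, 1)])
Fold: move[8]->R => DRDLLULUR (positions: [(0, 0), (0, -1), (1, -1), (1, -2), (0, -2), (-1, -2), (-1, -1), (-2, -1), (-2, 0), (-1, 0)])

Answer: (0,0) (0,-1) (1,-1) (1,-2) (0,-2) (-1,-2) (-1,-1) (-2,-1) (-2,0) (-1,0)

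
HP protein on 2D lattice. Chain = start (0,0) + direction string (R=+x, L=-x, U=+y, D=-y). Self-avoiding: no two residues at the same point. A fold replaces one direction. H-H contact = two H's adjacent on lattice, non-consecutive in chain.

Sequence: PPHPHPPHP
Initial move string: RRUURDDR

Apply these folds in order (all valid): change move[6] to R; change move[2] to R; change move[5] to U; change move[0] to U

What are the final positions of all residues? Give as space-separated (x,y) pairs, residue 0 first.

Answer: (0,0) (0,1) (1,1) (2,1) (2,2) (3,2) (3,3) (4,3) (5,3)

Derivation:
Initial moves: RRUURDDR
Fold: move[6]->R => RRUURDRR (positions: [(0, 0), (1, 0), (2, 0), (2, 1), (2, 2), (3, 2), (3, 1), (4, 1), (5, 1)])
Fold: move[2]->R => RRRURDRR (positions: [(0, 0), (1, 0), (2, 0), (3, 0), (3, 1), (4, 1), (4, 0), (5, 0), (6, 0)])
Fold: move[5]->U => RRRURURR (positions: [(0, 0), (1, 0), (2, 0), (3, 0), (3, 1), (4, 1), (4, 2), (5, 2), (6, 2)])
Fold: move[0]->U => URRURURR (positions: [(0, 0), (0, 1), (1, 1), (2, 1), (2, 2), (3, 2), (3, 3), (4, 3), (5, 3)])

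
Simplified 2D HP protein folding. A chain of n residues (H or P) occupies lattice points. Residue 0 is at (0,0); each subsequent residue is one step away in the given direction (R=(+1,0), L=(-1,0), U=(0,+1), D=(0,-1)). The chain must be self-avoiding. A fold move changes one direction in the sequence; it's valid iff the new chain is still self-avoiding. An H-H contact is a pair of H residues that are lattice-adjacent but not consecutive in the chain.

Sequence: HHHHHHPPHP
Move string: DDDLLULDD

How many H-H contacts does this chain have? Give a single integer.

Answer: 1

Derivation:
Positions: [(0, 0), (0, -1), (0, -2), (0, -3), (-1, -3), (-2, -3), (-2, -2), (-3, -2), (-3, -3), (-3, -4)]
H-H contact: residue 5 @(-2,-3) - residue 8 @(-3, -3)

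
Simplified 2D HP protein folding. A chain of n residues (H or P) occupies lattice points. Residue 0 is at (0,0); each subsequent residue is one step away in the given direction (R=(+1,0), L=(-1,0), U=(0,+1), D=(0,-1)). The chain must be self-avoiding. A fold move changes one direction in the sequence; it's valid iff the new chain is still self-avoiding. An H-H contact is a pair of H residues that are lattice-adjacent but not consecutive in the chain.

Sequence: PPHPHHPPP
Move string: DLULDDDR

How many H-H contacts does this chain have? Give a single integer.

Answer: 1

Derivation:
Positions: [(0, 0), (0, -1), (-1, -1), (-1, 0), (-2, 0), (-2, -1), (-2, -2), (-2, -3), (-1, -3)]
H-H contact: residue 2 @(-1,-1) - residue 5 @(-2, -1)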